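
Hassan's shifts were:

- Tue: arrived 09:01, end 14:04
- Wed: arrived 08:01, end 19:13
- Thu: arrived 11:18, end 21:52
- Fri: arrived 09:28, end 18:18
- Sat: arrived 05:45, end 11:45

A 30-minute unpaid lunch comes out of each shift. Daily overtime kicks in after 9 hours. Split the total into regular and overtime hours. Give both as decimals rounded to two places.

Regular 36.38 hours, overtime 2.77 hours

Tue: 09:01–14:04 = 5 h 3 min; less 30 min break → 4 h 33 min
Wed: 08:01–19:13 = 11 h 12 min; less 30 min break → 10 h 42 min
Thu: 11:18–21:52 = 10 h 34 min; less 30 min break → 10 h 4 min
Fri: 09:28–18:18 = 8 h 50 min; less 30 min break → 8 h 20 min
Sat: 05:45–11:45 = 6 h 0 min; less 30 min break → 5 h 30 min
Tue reg 4 h 33 min / OT 0 h 0 min; Wed reg 9 h 0 min / OT 1 h 42 min; Thu reg 9 h 0 min / OT 1 h 4 min; Fri reg 8 h 20 min / OT 0 h 0 min; Sat reg 5 h 30 min / OT 0 h 0 min.
Totals: regular 36 h 23 min, overtime 2 h 46 min.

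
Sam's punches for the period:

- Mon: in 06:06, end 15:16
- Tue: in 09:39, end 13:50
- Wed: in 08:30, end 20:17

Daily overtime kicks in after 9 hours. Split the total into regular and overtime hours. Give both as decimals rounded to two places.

Mon: 06:06–15:16 = 9 h 10 min
Tue: 09:39–13:50 = 4 h 11 min
Wed: 08:30–20:17 = 11 h 47 min
Mon reg 9 h 0 min / OT 0 h 10 min; Tue reg 4 h 11 min / OT 0 h 0 min; Wed reg 9 h 0 min / OT 2 h 47 min.
Totals: regular 22 h 11 min, overtime 2 h 57 min.

Regular 22.18 hours, overtime 2.95 hours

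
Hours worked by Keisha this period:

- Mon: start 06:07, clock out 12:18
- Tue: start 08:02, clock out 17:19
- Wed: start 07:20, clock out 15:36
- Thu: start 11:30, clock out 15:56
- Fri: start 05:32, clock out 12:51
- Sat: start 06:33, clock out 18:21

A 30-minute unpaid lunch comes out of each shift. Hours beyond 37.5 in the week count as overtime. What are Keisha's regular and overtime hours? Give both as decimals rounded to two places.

Mon: 06:07–12:18 = 6 h 11 min; less 30 min break → 5 h 41 min
Tue: 08:02–17:19 = 9 h 17 min; less 30 min break → 8 h 47 min
Wed: 07:20–15:36 = 8 h 16 min; less 30 min break → 7 h 46 min
Thu: 11:30–15:56 = 4 h 26 min; less 30 min break → 3 h 56 min
Fri: 05:32–12:51 = 7 h 19 min; less 30 min break → 6 h 49 min
Sat: 06:33–18:21 = 11 h 48 min; less 30 min break → 11 h 18 min
Total worked: 44 h 17 min = 44.28 h.
Threshold 37.5 h → overtime 6 h 47 min, regular 37 h 30 min.

Regular 37.50 hours, overtime 6.78 hours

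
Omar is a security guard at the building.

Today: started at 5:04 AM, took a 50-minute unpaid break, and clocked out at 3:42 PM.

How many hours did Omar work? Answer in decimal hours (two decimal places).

Today: 5:04 AM–3:42 PM = 10 h 38 min; less 50 min break → 9 h 48 min

9.80 hours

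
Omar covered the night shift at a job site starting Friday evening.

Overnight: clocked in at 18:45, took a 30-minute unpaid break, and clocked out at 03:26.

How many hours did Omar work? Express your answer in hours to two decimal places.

8.18 hours

Overnight: 18:45 → midnight = 5 h 15 min; midnight → 03:26 = 3 h 26 min; span 8 h 41 min; less 30 min break → 8 h 11 min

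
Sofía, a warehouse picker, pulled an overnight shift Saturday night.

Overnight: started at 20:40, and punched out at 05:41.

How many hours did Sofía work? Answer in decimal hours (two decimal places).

Overnight: 20:40 → midnight = 3 h 20 min; midnight → 05:41 = 5 h 41 min; span 9 h 1 min

9.02 hours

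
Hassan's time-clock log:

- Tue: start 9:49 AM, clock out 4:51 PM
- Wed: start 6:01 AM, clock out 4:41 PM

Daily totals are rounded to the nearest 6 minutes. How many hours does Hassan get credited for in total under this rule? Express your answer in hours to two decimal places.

17.70 hours

Tue: 9:49 AM–4:51 PM = 7 h 2 min → rounds to 7 h 0 min
Wed: 6:01 AM–4:41 PM = 10 h 40 min → rounds to 10 h 42 min
Total credited: 17 h 42 min.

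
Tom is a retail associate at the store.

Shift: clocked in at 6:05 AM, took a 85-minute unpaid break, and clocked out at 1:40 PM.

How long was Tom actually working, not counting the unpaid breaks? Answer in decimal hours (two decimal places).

6.17 hours

Shift: 6:05 AM–1:40 PM = 7 h 35 min; less 85 min break → 6 h 10 min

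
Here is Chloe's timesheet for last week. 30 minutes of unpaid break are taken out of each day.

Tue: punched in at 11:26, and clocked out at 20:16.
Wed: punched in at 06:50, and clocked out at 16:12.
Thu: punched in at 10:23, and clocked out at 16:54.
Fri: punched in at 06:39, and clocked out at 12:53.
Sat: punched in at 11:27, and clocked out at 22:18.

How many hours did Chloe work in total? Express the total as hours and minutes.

Tue: 11:26–20:16 = 8 h 50 min; less 30 min break → 8 h 20 min
Wed: 06:50–16:12 = 9 h 22 min; less 30 min break → 8 h 52 min
Thu: 10:23–16:54 = 6 h 31 min; less 30 min break → 6 h 1 min
Fri: 06:39–12:53 = 6 h 14 min; less 30 min break → 5 h 44 min
Sat: 11:27–22:18 = 10 h 51 min; less 30 min break → 10 h 21 min
Total: 8 h 20 min + 8 h 52 min + 6 h 1 min + 5 h 44 min + 10 h 21 min = 39 h 18 min.

39 h 18 min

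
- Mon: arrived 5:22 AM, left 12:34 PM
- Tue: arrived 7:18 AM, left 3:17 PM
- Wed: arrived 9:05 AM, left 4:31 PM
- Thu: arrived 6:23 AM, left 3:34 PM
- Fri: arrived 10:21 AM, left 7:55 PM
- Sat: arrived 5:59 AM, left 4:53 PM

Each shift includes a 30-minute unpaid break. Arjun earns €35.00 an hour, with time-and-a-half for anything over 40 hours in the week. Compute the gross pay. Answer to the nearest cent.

€1886.50

Mon: 5:22 AM–12:34 PM = 7 h 12 min; less 30 min break → 6 h 42 min
Tue: 7:18 AM–3:17 PM = 7 h 59 min; less 30 min break → 7 h 29 min
Wed: 9:05 AM–4:31 PM = 7 h 26 min; less 30 min break → 6 h 56 min
Thu: 6:23 AM–3:34 PM = 9 h 11 min; less 30 min break → 8 h 41 min
Fri: 10:21 AM–7:55 PM = 9 h 34 min; less 30 min break → 9 h 4 min
Sat: 5:59 AM–4:53 PM = 10 h 54 min; less 30 min break → 10 h 24 min
Total worked: 49 h 16 min = 2956 min.
Regular 40 h 0 min = 2400 min at €35.00/h; overtime 9 h 16 min = 556 min at €52.50/h.
Pay = (2400 × €35.00 + 556 × €52.50) ÷ 60 = €1886.50.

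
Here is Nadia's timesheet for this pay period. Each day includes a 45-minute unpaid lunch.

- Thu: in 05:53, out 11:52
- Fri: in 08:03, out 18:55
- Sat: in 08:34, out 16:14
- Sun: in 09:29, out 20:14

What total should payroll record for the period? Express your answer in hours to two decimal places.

Thu: 05:53–11:52 = 5 h 59 min; less 45 min break → 5 h 14 min
Fri: 08:03–18:55 = 10 h 52 min; less 45 min break → 10 h 7 min
Sat: 08:34–16:14 = 7 h 40 min; less 45 min break → 6 h 55 min
Sun: 09:29–20:14 = 10 h 45 min; less 45 min break → 10 h 0 min
Total: 5 h 14 min + 10 h 7 min + 6 h 55 min + 10 h 0 min = 32 h 16 min.

32.27 hours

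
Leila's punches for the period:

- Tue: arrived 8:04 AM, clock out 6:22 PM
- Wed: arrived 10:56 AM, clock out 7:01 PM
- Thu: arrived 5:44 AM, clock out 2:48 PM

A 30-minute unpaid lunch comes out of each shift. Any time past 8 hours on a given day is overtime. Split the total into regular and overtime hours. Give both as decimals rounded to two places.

Tue: 8:04 AM–6:22 PM = 10 h 18 min; less 30 min break → 9 h 48 min
Wed: 10:56 AM–7:01 PM = 8 h 5 min; less 30 min break → 7 h 35 min
Thu: 5:44 AM–2:48 PM = 9 h 4 min; less 30 min break → 8 h 34 min
Tue reg 8 h 0 min / OT 1 h 48 min; Wed reg 7 h 35 min / OT 0 h 0 min; Thu reg 8 h 0 min / OT 0 h 34 min.
Totals: regular 23 h 35 min, overtime 2 h 22 min.

Regular 23.58 hours, overtime 2.37 hours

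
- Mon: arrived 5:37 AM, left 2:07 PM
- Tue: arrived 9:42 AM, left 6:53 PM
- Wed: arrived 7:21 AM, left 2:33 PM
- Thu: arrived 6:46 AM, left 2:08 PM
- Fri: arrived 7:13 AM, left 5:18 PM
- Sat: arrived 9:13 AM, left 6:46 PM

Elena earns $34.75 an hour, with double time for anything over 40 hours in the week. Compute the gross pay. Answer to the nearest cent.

Mon: 5:37 AM–2:07 PM = 8 h 30 min
Tue: 9:42 AM–6:53 PM = 9 h 11 min
Wed: 7:21 AM–2:33 PM = 7 h 12 min
Thu: 6:46 AM–2:08 PM = 7 h 22 min
Fri: 7:13 AM–5:18 PM = 10 h 5 min
Sat: 9:13 AM–6:46 PM = 9 h 33 min
Total worked: 51 h 53 min = 3113 min.
Regular 40 h 0 min = 2400 min at $34.75/h; overtime 11 h 53 min = 713 min at $69.50/h.
Pay = (2400 × $34.75 + 713 × $69.50) ÷ 60 = $2215.89.

$2215.89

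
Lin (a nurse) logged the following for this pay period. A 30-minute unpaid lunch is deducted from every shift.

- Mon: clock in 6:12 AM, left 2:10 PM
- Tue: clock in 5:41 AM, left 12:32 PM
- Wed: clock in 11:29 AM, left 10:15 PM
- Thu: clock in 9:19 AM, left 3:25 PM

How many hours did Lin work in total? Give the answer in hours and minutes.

29 h 41 min

Mon: 6:12 AM–2:10 PM = 7 h 58 min; less 30 min break → 7 h 28 min
Tue: 5:41 AM–12:32 PM = 6 h 51 min; less 30 min break → 6 h 21 min
Wed: 11:29 AM–10:15 PM = 10 h 46 min; less 30 min break → 10 h 16 min
Thu: 9:19 AM–3:25 PM = 6 h 6 min; less 30 min break → 5 h 36 min
Total: 7 h 28 min + 6 h 21 min + 10 h 16 min + 5 h 36 min = 29 h 41 min.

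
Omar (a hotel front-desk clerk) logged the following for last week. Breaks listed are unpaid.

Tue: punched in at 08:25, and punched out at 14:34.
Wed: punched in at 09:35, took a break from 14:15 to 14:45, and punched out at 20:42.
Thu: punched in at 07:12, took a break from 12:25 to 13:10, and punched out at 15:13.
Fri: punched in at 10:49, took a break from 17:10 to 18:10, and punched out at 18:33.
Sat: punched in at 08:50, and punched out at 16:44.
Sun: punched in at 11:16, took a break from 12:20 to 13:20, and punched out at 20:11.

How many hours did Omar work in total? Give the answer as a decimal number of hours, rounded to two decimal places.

Tue: 08:25–14:34 = 6 h 9 min
Wed: 09:35–20:42 = 11 h 7 min; less 30 min break → 10 h 37 min
Thu: 07:12–15:13 = 8 h 1 min; less 45 min break → 7 h 16 min
Fri: 10:49–18:33 = 7 h 44 min; less 60 min break → 6 h 44 min
Sat: 08:50–16:44 = 7 h 54 min
Sun: 11:16–20:11 = 8 h 55 min; less 60 min break → 7 h 55 min
Total: 6 h 9 min + 10 h 37 min + 7 h 16 min + 6 h 44 min + 7 h 54 min + 7 h 55 min = 46 h 35 min.

46.58 hours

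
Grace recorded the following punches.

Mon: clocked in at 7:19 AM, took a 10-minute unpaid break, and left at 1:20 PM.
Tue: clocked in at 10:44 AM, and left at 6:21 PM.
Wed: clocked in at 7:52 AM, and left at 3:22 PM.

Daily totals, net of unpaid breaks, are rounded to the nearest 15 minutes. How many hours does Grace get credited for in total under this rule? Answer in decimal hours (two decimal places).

20.75 hours

Mon: 7:19 AM–1:20 PM = 6 h 1 min − 10 min = 5 h 51 min → rounds to 5 h 45 min
Tue: 10:44 AM–6:21 PM = 7 h 37 min → rounds to 7 h 30 min
Wed: 7:52 AM–3:22 PM = 7 h 30 min → rounds to 7 h 30 min
Total credited: 20 h 45 min.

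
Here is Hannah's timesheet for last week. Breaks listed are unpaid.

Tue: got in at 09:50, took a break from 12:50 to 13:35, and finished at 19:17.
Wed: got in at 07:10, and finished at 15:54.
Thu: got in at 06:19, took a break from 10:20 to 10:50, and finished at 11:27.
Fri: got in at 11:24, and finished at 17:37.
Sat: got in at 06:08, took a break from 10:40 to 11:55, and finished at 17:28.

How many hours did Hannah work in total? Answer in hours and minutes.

38 h 22 min

Tue: 09:50–19:17 = 9 h 27 min; less 45 min break → 8 h 42 min
Wed: 07:10–15:54 = 8 h 44 min
Thu: 06:19–11:27 = 5 h 8 min; less 30 min break → 4 h 38 min
Fri: 11:24–17:37 = 6 h 13 min
Sat: 06:08–17:28 = 11 h 20 min; less 75 min break → 10 h 5 min
Total: 8 h 42 min + 8 h 44 min + 4 h 38 min + 6 h 13 min + 10 h 5 min = 38 h 22 min.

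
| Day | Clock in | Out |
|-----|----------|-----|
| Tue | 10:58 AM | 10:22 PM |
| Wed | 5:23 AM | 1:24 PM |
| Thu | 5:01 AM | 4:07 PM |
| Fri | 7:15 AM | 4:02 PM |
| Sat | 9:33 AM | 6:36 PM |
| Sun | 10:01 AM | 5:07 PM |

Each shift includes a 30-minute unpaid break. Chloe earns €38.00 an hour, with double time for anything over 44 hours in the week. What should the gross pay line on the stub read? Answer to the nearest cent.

Tue: 10:58 AM–10:22 PM = 11 h 24 min; less 30 min break → 10 h 54 min
Wed: 5:23 AM–1:24 PM = 8 h 1 min; less 30 min break → 7 h 31 min
Thu: 5:01 AM–4:07 PM = 11 h 6 min; less 30 min break → 10 h 36 min
Fri: 7:15 AM–4:02 PM = 8 h 47 min; less 30 min break → 8 h 17 min
Sat: 9:33 AM–6:36 PM = 9 h 3 min; less 30 min break → 8 h 33 min
Sun: 10:01 AM–5:07 PM = 7 h 6 min; less 30 min break → 6 h 36 min
Total worked: 52 h 27 min = 3147 min.
Regular 44 h 0 min = 2640 min at €38.00/h; overtime 8 h 27 min = 507 min at €76.00/h.
Pay = (2640 × €38.00 + 507 × €76.00) ÷ 60 = €2314.20.

€2314.20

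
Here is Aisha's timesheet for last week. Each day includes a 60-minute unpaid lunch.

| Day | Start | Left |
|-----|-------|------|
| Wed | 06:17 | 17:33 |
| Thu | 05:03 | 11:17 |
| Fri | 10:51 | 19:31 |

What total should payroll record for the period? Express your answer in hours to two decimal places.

23.17 hours

Wed: 06:17–17:33 = 11 h 16 min; less 60 min break → 10 h 16 min
Thu: 05:03–11:17 = 6 h 14 min; less 60 min break → 5 h 14 min
Fri: 10:51–19:31 = 8 h 40 min; less 60 min break → 7 h 40 min
Total: 10 h 16 min + 5 h 14 min + 7 h 40 min = 23 h 10 min.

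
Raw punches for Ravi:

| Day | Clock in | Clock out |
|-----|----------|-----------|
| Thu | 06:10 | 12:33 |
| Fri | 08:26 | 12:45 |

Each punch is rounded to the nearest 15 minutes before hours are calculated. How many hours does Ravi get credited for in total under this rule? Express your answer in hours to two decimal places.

10.50 hours

Thu: in 06:10→06:15, out 12:33→12:30; 6 h 15 min
Fri: in 08:26→08:30, out 12:45→12:45; 4 h 15 min
Total credited: 10 h 30 min.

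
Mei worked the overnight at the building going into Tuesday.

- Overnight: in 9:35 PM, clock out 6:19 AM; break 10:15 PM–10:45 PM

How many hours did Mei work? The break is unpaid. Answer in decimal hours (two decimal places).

8.23 hours

Overnight: 9:35 PM → midnight = 2 h 25 min; midnight → 6:19 AM = 6 h 19 min; span 8 h 44 min; less 30 min break → 8 h 14 min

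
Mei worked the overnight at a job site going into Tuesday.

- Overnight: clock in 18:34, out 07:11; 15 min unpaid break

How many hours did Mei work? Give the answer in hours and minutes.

12 h 22 min

Overnight: 18:34 → midnight = 5 h 26 min; midnight → 07:11 = 7 h 11 min; span 12 h 37 min; less 15 min break → 12 h 22 min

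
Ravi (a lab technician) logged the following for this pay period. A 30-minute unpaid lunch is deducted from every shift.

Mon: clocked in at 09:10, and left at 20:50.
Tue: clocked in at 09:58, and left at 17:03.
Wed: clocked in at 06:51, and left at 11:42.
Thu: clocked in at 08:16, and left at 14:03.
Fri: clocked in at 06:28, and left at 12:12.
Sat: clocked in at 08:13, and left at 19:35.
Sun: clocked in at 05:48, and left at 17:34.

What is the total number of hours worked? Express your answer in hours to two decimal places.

Mon: 09:10–20:50 = 11 h 40 min; less 30 min break → 11 h 10 min
Tue: 09:58–17:03 = 7 h 5 min; less 30 min break → 6 h 35 min
Wed: 06:51–11:42 = 4 h 51 min; less 30 min break → 4 h 21 min
Thu: 08:16–14:03 = 5 h 47 min; less 30 min break → 5 h 17 min
Fri: 06:28–12:12 = 5 h 44 min; less 30 min break → 5 h 14 min
Sat: 08:13–19:35 = 11 h 22 min; less 30 min break → 10 h 52 min
Sun: 05:48–17:34 = 11 h 46 min; less 30 min break → 11 h 16 min
Total: 11 h 10 min + 6 h 35 min + 4 h 21 min + 5 h 17 min + 5 h 14 min + 10 h 52 min + 11 h 16 min = 54 h 45 min.

54.75 hours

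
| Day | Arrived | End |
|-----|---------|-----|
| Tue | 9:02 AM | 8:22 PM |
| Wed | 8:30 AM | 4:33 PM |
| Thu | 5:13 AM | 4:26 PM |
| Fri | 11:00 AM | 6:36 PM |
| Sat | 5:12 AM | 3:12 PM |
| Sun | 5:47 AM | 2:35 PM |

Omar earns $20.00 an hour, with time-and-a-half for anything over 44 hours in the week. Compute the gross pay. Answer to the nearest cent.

$1270.00

Tue: 9:02 AM–8:22 PM = 11 h 20 min
Wed: 8:30 AM–4:33 PM = 8 h 3 min
Thu: 5:13 AM–4:26 PM = 11 h 13 min
Fri: 11:00 AM–6:36 PM = 7 h 36 min
Sat: 5:12 AM–3:12 PM = 10 h 0 min
Sun: 5:47 AM–2:35 PM = 8 h 48 min
Total worked: 57 h 0 min = 3420 min.
Regular 44 h 0 min = 2640 min at $20.00/h; overtime 13 h 0 min = 780 min at $30.00/h.
Pay = (2640 × $20.00 + 780 × $30.00) ÷ 60 = $1270.00.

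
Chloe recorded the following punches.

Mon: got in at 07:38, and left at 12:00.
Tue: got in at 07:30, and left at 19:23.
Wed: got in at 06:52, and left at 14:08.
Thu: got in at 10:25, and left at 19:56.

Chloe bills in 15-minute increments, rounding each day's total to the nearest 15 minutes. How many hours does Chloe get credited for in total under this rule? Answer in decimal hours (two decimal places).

Mon: 07:38–12:00 = 4 h 22 min → rounds to 4 h 15 min
Tue: 07:30–19:23 = 11 h 53 min → rounds to 12 h 0 min
Wed: 06:52–14:08 = 7 h 16 min → rounds to 7 h 15 min
Thu: 10:25–19:56 = 9 h 31 min → rounds to 9 h 30 min
Total credited: 33 h 0 min.

33.00 hours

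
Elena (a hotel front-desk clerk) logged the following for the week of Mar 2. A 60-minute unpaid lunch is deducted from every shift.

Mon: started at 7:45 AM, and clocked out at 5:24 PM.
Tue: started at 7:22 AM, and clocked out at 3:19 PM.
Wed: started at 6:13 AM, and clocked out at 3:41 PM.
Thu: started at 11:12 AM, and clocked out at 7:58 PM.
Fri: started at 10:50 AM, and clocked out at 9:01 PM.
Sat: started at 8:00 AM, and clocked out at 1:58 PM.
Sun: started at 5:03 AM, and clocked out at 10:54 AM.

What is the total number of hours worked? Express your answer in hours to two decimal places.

50.83 hours

Mon: 7:45 AM–5:24 PM = 9 h 39 min; less 60 min break → 8 h 39 min
Tue: 7:22 AM–3:19 PM = 7 h 57 min; less 60 min break → 6 h 57 min
Wed: 6:13 AM–3:41 PM = 9 h 28 min; less 60 min break → 8 h 28 min
Thu: 11:12 AM–7:58 PM = 8 h 46 min; less 60 min break → 7 h 46 min
Fri: 10:50 AM–9:01 PM = 10 h 11 min; less 60 min break → 9 h 11 min
Sat: 8:00 AM–1:58 PM = 5 h 58 min; less 60 min break → 4 h 58 min
Sun: 5:03 AM–10:54 AM = 5 h 51 min; less 60 min break → 4 h 51 min
Total: 8 h 39 min + 6 h 57 min + 8 h 28 min + 7 h 46 min + 9 h 11 min + 4 h 58 min + 4 h 51 min = 50 h 50 min.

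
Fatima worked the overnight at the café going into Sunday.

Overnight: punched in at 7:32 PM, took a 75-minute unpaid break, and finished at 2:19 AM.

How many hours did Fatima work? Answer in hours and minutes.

5 h 32 min

Overnight: 7:32 PM → midnight = 4 h 28 min; midnight → 2:19 AM = 2 h 19 min; span 6 h 47 min; less 75 min break → 5 h 32 min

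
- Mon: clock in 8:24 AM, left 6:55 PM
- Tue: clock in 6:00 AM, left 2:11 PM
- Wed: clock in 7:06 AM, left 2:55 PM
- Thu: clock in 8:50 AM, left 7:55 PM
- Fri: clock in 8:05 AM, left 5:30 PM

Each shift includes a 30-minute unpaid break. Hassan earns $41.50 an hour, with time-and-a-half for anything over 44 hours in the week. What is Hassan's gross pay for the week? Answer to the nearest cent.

$1858.16

Mon: 8:24 AM–6:55 PM = 10 h 31 min; less 30 min break → 10 h 1 min
Tue: 6:00 AM–2:11 PM = 8 h 11 min; less 30 min break → 7 h 41 min
Wed: 7:06 AM–2:55 PM = 7 h 49 min; less 30 min break → 7 h 19 min
Thu: 8:50 AM–7:55 PM = 11 h 5 min; less 30 min break → 10 h 35 min
Fri: 8:05 AM–5:30 PM = 9 h 25 min; less 30 min break → 8 h 55 min
Total worked: 44 h 31 min = 2671 min.
Regular 44 h 0 min = 2640 min at $41.50/h; overtime 0 h 31 min = 31 min at $62.25/h.
Pay = (2640 × $41.50 + 31 × $62.25) ÷ 60 = $1858.16.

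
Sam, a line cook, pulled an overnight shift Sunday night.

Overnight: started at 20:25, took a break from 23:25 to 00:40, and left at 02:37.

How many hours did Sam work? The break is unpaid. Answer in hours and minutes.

4 h 57 min

Overnight: 20:25 → midnight = 3 h 35 min; midnight → 02:37 = 2 h 37 min; span 6 h 12 min; less 75 min break → 4 h 57 min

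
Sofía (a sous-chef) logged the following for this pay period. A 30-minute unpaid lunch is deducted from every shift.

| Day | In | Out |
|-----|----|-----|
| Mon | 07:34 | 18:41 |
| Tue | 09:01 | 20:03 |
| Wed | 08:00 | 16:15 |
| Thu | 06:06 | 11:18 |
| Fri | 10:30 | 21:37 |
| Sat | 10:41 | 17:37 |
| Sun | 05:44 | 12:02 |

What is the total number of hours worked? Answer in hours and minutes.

56 h 27 min

Mon: 07:34–18:41 = 11 h 7 min; less 30 min break → 10 h 37 min
Tue: 09:01–20:03 = 11 h 2 min; less 30 min break → 10 h 32 min
Wed: 08:00–16:15 = 8 h 15 min; less 30 min break → 7 h 45 min
Thu: 06:06–11:18 = 5 h 12 min; less 30 min break → 4 h 42 min
Fri: 10:30–21:37 = 11 h 7 min; less 30 min break → 10 h 37 min
Sat: 10:41–17:37 = 6 h 56 min; less 30 min break → 6 h 26 min
Sun: 05:44–12:02 = 6 h 18 min; less 30 min break → 5 h 48 min
Total: 10 h 37 min + 10 h 32 min + 7 h 45 min + 4 h 42 min + 10 h 37 min + 6 h 26 min + 5 h 48 min = 56 h 27 min.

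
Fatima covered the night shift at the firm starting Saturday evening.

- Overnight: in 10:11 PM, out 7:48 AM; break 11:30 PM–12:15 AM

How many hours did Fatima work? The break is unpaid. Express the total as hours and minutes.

8 h 52 min

Overnight: 10:11 PM → midnight = 1 h 49 min; midnight → 7:48 AM = 7 h 48 min; span 9 h 37 min; less 45 min break → 8 h 52 min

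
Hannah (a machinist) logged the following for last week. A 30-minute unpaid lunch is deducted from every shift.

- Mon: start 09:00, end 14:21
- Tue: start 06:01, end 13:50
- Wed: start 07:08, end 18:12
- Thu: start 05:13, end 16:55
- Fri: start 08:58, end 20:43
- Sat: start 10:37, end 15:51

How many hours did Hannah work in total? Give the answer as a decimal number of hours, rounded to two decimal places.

49.92 hours

Mon: 09:00–14:21 = 5 h 21 min; less 30 min break → 4 h 51 min
Tue: 06:01–13:50 = 7 h 49 min; less 30 min break → 7 h 19 min
Wed: 07:08–18:12 = 11 h 4 min; less 30 min break → 10 h 34 min
Thu: 05:13–16:55 = 11 h 42 min; less 30 min break → 11 h 12 min
Fri: 08:58–20:43 = 11 h 45 min; less 30 min break → 11 h 15 min
Sat: 10:37–15:51 = 5 h 14 min; less 30 min break → 4 h 44 min
Total: 4 h 51 min + 7 h 19 min + 10 h 34 min + 11 h 12 min + 11 h 15 min + 4 h 44 min = 49 h 55 min.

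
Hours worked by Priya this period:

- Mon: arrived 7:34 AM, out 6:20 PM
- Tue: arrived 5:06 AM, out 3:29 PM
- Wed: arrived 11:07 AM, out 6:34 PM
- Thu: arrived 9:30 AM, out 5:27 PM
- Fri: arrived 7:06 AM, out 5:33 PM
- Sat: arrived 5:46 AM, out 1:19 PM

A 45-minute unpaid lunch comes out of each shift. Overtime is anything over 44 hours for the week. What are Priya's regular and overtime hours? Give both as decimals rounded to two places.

Mon: 7:34 AM–6:20 PM = 10 h 46 min; less 45 min break → 10 h 1 min
Tue: 5:06 AM–3:29 PM = 10 h 23 min; less 45 min break → 9 h 38 min
Wed: 11:07 AM–6:34 PM = 7 h 27 min; less 45 min break → 6 h 42 min
Thu: 9:30 AM–5:27 PM = 7 h 57 min; less 45 min break → 7 h 12 min
Fri: 7:06 AM–5:33 PM = 10 h 27 min; less 45 min break → 9 h 42 min
Sat: 5:46 AM–1:19 PM = 7 h 33 min; less 45 min break → 6 h 48 min
Total worked: 50 h 3 min = 50.05 h.
Threshold 44 h → overtime 6 h 3 min, regular 44 h 0 min.

Regular 44.00 hours, overtime 6.05 hours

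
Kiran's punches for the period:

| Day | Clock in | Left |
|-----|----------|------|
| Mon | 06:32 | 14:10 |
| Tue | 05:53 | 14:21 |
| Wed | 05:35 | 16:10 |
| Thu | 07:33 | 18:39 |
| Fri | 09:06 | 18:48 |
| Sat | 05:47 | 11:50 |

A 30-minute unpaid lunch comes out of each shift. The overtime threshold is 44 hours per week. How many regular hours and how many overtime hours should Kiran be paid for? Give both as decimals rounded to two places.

Regular 44.00 hours, overtime 6.53 hours

Mon: 06:32–14:10 = 7 h 38 min; less 30 min break → 7 h 8 min
Tue: 05:53–14:21 = 8 h 28 min; less 30 min break → 7 h 58 min
Wed: 05:35–16:10 = 10 h 35 min; less 30 min break → 10 h 5 min
Thu: 07:33–18:39 = 11 h 6 min; less 30 min break → 10 h 36 min
Fri: 09:06–18:48 = 9 h 42 min; less 30 min break → 9 h 12 min
Sat: 05:47–11:50 = 6 h 3 min; less 30 min break → 5 h 33 min
Total worked: 50 h 32 min = 50.53 h.
Threshold 44 h → overtime 6 h 32 min, regular 44 h 0 min.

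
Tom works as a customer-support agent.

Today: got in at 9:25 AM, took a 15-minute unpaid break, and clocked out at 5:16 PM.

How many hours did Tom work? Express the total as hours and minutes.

7 h 36 min

Today: 9:25 AM–5:16 PM = 7 h 51 min; less 15 min break → 7 h 36 min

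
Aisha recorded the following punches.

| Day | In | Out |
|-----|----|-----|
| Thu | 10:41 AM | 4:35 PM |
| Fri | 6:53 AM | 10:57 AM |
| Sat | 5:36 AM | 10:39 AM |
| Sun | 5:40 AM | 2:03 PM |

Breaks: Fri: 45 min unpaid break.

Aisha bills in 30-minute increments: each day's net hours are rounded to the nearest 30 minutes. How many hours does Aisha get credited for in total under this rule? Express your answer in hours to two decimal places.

23.00 hours

Thu: 10:41 AM–4:35 PM = 5 h 54 min → rounds to 6 h 0 min
Fri: 6:53 AM–10:57 AM = 4 h 4 min − 45 min = 3 h 19 min → rounds to 3 h 30 min
Sat: 5:36 AM–10:39 AM = 5 h 3 min → rounds to 5 h 0 min
Sun: 5:40 AM–2:03 PM = 8 h 23 min → rounds to 8 h 30 min
Total credited: 23 h 0 min.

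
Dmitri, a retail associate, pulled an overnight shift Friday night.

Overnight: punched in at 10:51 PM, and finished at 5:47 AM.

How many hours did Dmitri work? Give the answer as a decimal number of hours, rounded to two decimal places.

6.93 hours

Overnight: 10:51 PM → midnight = 1 h 9 min; midnight → 5:47 AM = 5 h 47 min; span 6 h 56 min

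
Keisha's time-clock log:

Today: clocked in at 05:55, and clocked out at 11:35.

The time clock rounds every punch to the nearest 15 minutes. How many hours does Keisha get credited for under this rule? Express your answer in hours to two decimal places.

Today: in 05:55→06:00, out 11:35→11:30; 5 h 30 min

5.50 hours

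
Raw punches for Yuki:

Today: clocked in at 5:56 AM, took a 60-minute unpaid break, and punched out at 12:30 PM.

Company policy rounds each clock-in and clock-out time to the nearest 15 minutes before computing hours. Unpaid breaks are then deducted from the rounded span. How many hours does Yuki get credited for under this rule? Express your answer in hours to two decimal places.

5.50 hours

Today: in 5:56 AM→6:00 AM, out 12:30 PM→12:30 PM; 6 h 30 min − 60 min = 5 h 30 min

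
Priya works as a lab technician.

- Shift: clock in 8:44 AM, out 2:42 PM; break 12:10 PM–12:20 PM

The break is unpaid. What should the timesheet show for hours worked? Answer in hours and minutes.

5 h 48 min

Shift: 8:44 AM–2:42 PM = 5 h 58 min; less 10 min break → 5 h 48 min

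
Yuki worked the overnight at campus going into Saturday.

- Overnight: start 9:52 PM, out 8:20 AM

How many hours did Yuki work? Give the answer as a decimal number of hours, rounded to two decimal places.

10.47 hours

Overnight: 9:52 PM → midnight = 2 h 8 min; midnight → 8:20 AM = 8 h 20 min; span 10 h 28 min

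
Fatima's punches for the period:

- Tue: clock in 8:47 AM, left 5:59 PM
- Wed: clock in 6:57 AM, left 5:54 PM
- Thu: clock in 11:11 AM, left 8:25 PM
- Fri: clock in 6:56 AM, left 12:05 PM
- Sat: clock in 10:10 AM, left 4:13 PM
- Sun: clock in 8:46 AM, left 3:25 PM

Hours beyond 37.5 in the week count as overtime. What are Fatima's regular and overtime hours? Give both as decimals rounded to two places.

Regular 37.50 hours, overtime 9.73 hours

Tue: 8:47 AM–5:59 PM = 9 h 12 min
Wed: 6:57 AM–5:54 PM = 10 h 57 min
Thu: 11:11 AM–8:25 PM = 9 h 14 min
Fri: 6:56 AM–12:05 PM = 5 h 9 min
Sat: 10:10 AM–4:13 PM = 6 h 3 min
Sun: 8:46 AM–3:25 PM = 6 h 39 min
Total worked: 47 h 14 min = 47.23 h.
Threshold 37.5 h → overtime 9 h 44 min, regular 37 h 30 min.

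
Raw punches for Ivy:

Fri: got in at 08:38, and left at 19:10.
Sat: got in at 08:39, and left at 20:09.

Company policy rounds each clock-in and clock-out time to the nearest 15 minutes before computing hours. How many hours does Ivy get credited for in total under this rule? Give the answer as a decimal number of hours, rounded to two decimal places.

Fri: in 08:38→08:45, out 19:10→19:15; 10 h 30 min
Sat: in 08:39→08:45, out 20:09→20:15; 11 h 30 min
Total credited: 22 h 0 min.

22.00 hours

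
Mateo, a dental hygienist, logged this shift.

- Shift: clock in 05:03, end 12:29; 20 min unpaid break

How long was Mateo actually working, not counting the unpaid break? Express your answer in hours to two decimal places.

7.10 hours

Shift: 05:03–12:29 = 7 h 26 min; less 20 min break → 7 h 6 min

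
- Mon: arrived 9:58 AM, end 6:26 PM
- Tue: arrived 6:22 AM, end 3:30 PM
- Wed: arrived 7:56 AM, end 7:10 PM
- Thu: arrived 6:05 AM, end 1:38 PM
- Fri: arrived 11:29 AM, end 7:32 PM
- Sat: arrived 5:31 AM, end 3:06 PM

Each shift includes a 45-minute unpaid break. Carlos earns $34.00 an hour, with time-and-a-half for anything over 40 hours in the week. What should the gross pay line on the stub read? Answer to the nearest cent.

$1845.35

Mon: 9:58 AM–6:26 PM = 8 h 28 min; less 45 min break → 7 h 43 min
Tue: 6:22 AM–3:30 PM = 9 h 8 min; less 45 min break → 8 h 23 min
Wed: 7:56 AM–7:10 PM = 11 h 14 min; less 45 min break → 10 h 29 min
Thu: 6:05 AM–1:38 PM = 7 h 33 min; less 45 min break → 6 h 48 min
Fri: 11:29 AM–7:32 PM = 8 h 3 min; less 45 min break → 7 h 18 min
Sat: 5:31 AM–3:06 PM = 9 h 35 min; less 45 min break → 8 h 50 min
Total worked: 49 h 31 min = 2971 min.
Regular 40 h 0 min = 2400 min at $34.00/h; overtime 9 h 31 min = 571 min at $51.00/h.
Pay = (2400 × $34.00 + 571 × $51.00) ÷ 60 = $1845.35.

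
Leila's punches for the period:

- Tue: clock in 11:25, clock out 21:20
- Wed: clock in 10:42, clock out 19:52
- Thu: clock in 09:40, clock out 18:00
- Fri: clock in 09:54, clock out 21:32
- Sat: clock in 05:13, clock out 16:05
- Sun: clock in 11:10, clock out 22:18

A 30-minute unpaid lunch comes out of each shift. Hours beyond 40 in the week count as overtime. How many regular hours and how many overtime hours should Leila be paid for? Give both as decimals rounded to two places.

Regular 40.00 hours, overtime 18.05 hours

Tue: 11:25–21:20 = 9 h 55 min; less 30 min break → 9 h 25 min
Wed: 10:42–19:52 = 9 h 10 min; less 30 min break → 8 h 40 min
Thu: 09:40–18:00 = 8 h 20 min; less 30 min break → 7 h 50 min
Fri: 09:54–21:32 = 11 h 38 min; less 30 min break → 11 h 8 min
Sat: 05:13–16:05 = 10 h 52 min; less 30 min break → 10 h 22 min
Sun: 11:10–22:18 = 11 h 8 min; less 30 min break → 10 h 38 min
Total worked: 58 h 3 min = 58.05 h.
Threshold 40 h → overtime 18 h 3 min, regular 40 h 0 min.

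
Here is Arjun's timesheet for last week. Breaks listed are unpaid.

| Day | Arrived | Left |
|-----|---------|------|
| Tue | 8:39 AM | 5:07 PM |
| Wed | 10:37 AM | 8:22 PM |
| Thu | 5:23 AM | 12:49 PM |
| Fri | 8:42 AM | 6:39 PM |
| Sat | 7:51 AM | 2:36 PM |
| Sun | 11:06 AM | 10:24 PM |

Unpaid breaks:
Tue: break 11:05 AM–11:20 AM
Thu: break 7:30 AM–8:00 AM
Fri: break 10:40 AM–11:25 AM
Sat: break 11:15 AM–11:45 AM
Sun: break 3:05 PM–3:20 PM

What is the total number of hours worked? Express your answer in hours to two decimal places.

Tue: 8:39 AM–5:07 PM = 8 h 28 min; less 15 min break → 8 h 13 min
Wed: 10:37 AM–8:22 PM = 9 h 45 min
Thu: 5:23 AM–12:49 PM = 7 h 26 min; less 30 min break → 6 h 56 min
Fri: 8:42 AM–6:39 PM = 9 h 57 min; less 45 min break → 9 h 12 min
Sat: 7:51 AM–2:36 PM = 6 h 45 min; less 30 min break → 6 h 15 min
Sun: 11:06 AM–10:24 PM = 11 h 18 min; less 15 min break → 11 h 3 min
Total: 8 h 13 min + 9 h 45 min + 6 h 56 min + 9 h 12 min + 6 h 15 min + 11 h 3 min = 51 h 24 min.

51.40 hours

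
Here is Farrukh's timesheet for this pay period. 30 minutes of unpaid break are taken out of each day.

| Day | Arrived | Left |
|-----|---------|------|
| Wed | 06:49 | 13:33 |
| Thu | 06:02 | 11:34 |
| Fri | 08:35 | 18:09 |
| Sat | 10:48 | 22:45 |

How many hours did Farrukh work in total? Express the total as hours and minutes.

31 h 47 min

Wed: 06:49–13:33 = 6 h 44 min; less 30 min break → 6 h 14 min
Thu: 06:02–11:34 = 5 h 32 min; less 30 min break → 5 h 2 min
Fri: 08:35–18:09 = 9 h 34 min; less 30 min break → 9 h 4 min
Sat: 10:48–22:45 = 11 h 57 min; less 30 min break → 11 h 27 min
Total: 6 h 14 min + 5 h 2 min + 9 h 4 min + 11 h 27 min = 31 h 47 min.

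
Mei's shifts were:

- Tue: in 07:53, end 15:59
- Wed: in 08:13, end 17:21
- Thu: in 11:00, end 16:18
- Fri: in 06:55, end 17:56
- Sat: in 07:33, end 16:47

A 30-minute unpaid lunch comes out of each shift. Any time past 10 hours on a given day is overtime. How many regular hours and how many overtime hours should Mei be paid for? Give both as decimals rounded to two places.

Regular 39.77 hours, overtime 0.52 hours

Tue: 07:53–15:59 = 8 h 6 min; less 30 min break → 7 h 36 min
Wed: 08:13–17:21 = 9 h 8 min; less 30 min break → 8 h 38 min
Thu: 11:00–16:18 = 5 h 18 min; less 30 min break → 4 h 48 min
Fri: 06:55–17:56 = 11 h 1 min; less 30 min break → 10 h 31 min
Sat: 07:33–16:47 = 9 h 14 min; less 30 min break → 8 h 44 min
Tue reg 7 h 36 min / OT 0 h 0 min; Wed reg 8 h 38 min / OT 0 h 0 min; Thu reg 4 h 48 min / OT 0 h 0 min; Fri reg 10 h 0 min / OT 0 h 31 min; Sat reg 8 h 44 min / OT 0 h 0 min.
Totals: regular 39 h 46 min, overtime 0 h 31 min.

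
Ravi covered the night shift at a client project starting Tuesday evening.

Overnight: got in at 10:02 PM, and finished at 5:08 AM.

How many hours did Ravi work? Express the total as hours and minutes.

7 h 6 min

Overnight: 10:02 PM → midnight = 1 h 58 min; midnight → 5:08 AM = 5 h 8 min; span 7 h 6 min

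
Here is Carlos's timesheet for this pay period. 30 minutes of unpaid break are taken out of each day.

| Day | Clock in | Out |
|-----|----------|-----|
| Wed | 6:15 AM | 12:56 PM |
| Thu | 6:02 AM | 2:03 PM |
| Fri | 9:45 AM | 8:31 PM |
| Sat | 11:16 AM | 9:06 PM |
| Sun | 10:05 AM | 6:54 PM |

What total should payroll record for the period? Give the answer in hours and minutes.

41 h 37 min

Wed: 6:15 AM–12:56 PM = 6 h 41 min; less 30 min break → 6 h 11 min
Thu: 6:02 AM–2:03 PM = 8 h 1 min; less 30 min break → 7 h 31 min
Fri: 9:45 AM–8:31 PM = 10 h 46 min; less 30 min break → 10 h 16 min
Sat: 11:16 AM–9:06 PM = 9 h 50 min; less 30 min break → 9 h 20 min
Sun: 10:05 AM–6:54 PM = 8 h 49 min; less 30 min break → 8 h 19 min
Total: 6 h 11 min + 7 h 31 min + 10 h 16 min + 9 h 20 min + 8 h 19 min = 41 h 37 min.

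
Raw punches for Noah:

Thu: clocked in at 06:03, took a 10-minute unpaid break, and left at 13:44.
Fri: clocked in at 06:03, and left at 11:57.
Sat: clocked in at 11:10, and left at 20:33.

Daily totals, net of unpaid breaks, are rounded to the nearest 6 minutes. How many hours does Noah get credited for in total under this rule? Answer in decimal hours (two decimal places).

22.80 hours

Thu: 06:03–13:44 = 7 h 41 min − 10 min = 7 h 31 min → rounds to 7 h 30 min
Fri: 06:03–11:57 = 5 h 54 min → rounds to 5 h 54 min
Sat: 11:10–20:33 = 9 h 23 min → rounds to 9 h 24 min
Total credited: 22 h 48 min.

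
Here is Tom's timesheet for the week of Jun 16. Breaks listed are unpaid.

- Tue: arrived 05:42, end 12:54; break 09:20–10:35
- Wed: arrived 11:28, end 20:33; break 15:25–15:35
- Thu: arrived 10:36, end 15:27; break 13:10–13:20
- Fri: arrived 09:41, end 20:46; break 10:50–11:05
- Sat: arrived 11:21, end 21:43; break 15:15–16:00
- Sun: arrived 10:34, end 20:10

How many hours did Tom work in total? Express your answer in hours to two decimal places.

49.60 hours

Tue: 05:42–12:54 = 7 h 12 min; less 75 min break → 5 h 57 min
Wed: 11:28–20:33 = 9 h 5 min; less 10 min break → 8 h 55 min
Thu: 10:36–15:27 = 4 h 51 min; less 10 min break → 4 h 41 min
Fri: 09:41–20:46 = 11 h 5 min; less 15 min break → 10 h 50 min
Sat: 11:21–21:43 = 10 h 22 min; less 45 min break → 9 h 37 min
Sun: 10:34–20:10 = 9 h 36 min
Total: 5 h 57 min + 8 h 55 min + 4 h 41 min + 10 h 50 min + 9 h 37 min + 9 h 36 min = 49 h 36 min.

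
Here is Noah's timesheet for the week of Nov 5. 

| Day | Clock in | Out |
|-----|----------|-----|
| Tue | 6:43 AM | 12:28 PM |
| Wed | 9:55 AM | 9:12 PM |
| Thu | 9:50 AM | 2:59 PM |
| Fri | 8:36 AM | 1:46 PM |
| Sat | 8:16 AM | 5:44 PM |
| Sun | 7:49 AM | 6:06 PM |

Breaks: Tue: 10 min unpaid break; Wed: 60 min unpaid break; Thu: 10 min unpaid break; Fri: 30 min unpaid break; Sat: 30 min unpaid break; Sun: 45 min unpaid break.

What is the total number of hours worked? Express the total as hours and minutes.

Tue: 6:43 AM–12:28 PM = 5 h 45 min; less 10 min break → 5 h 35 min
Wed: 9:55 AM–9:12 PM = 11 h 17 min; less 60 min break → 10 h 17 min
Thu: 9:50 AM–2:59 PM = 5 h 9 min; less 10 min break → 4 h 59 min
Fri: 8:36 AM–1:46 PM = 5 h 10 min; less 30 min break → 4 h 40 min
Sat: 8:16 AM–5:44 PM = 9 h 28 min; less 30 min break → 8 h 58 min
Sun: 7:49 AM–6:06 PM = 10 h 17 min; less 45 min break → 9 h 32 min
Total: 5 h 35 min + 10 h 17 min + 4 h 59 min + 4 h 40 min + 8 h 58 min + 9 h 32 min = 44 h 1 min.

44 h 1 min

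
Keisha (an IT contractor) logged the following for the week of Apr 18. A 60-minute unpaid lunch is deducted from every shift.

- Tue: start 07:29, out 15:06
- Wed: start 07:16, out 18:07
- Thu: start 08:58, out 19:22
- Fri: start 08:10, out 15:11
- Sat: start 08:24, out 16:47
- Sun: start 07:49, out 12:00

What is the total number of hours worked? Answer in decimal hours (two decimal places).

Tue: 07:29–15:06 = 7 h 37 min; less 60 min break → 6 h 37 min
Wed: 07:16–18:07 = 10 h 51 min; less 60 min break → 9 h 51 min
Thu: 08:58–19:22 = 10 h 24 min; less 60 min break → 9 h 24 min
Fri: 08:10–15:11 = 7 h 1 min; less 60 min break → 6 h 1 min
Sat: 08:24–16:47 = 8 h 23 min; less 60 min break → 7 h 23 min
Sun: 07:49–12:00 = 4 h 11 min; less 60 min break → 3 h 11 min
Total: 6 h 37 min + 9 h 51 min + 9 h 24 min + 6 h 1 min + 7 h 23 min + 3 h 11 min = 42 h 27 min.

42.45 hours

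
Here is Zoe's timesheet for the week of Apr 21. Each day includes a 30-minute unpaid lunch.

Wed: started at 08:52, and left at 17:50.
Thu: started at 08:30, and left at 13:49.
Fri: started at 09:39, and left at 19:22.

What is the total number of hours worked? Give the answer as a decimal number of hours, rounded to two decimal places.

Wed: 08:52–17:50 = 8 h 58 min; less 30 min break → 8 h 28 min
Thu: 08:30–13:49 = 5 h 19 min; less 30 min break → 4 h 49 min
Fri: 09:39–19:22 = 9 h 43 min; less 30 min break → 9 h 13 min
Total: 8 h 28 min + 4 h 49 min + 9 h 13 min = 22 h 30 min.

22.50 hours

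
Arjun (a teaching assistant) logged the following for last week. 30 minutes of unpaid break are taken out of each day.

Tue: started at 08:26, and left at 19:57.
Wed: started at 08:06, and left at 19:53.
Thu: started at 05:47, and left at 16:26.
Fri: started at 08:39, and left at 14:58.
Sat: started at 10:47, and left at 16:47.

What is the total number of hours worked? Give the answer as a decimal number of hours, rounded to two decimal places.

Tue: 08:26–19:57 = 11 h 31 min; less 30 min break → 11 h 1 min
Wed: 08:06–19:53 = 11 h 47 min; less 30 min break → 11 h 17 min
Thu: 05:47–16:26 = 10 h 39 min; less 30 min break → 10 h 9 min
Fri: 08:39–14:58 = 6 h 19 min; less 30 min break → 5 h 49 min
Sat: 10:47–16:47 = 6 h 0 min; less 30 min break → 5 h 30 min
Total: 11 h 1 min + 11 h 17 min + 10 h 9 min + 5 h 49 min + 5 h 30 min = 43 h 46 min.

43.77 hours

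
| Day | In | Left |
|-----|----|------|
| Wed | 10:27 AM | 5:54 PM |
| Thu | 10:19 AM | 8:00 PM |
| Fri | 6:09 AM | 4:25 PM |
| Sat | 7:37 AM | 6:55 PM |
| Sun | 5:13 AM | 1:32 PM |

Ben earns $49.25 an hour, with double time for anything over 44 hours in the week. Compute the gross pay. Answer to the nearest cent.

$2464.14

Wed: 10:27 AM–5:54 PM = 7 h 27 min
Thu: 10:19 AM–8:00 PM = 9 h 41 min
Fri: 6:09 AM–4:25 PM = 10 h 16 min
Sat: 7:37 AM–6:55 PM = 11 h 18 min
Sun: 5:13 AM–1:32 PM = 8 h 19 min
Total worked: 47 h 1 min = 2821 min.
Regular 44 h 0 min = 2640 min at $49.25/h; overtime 3 h 1 min = 181 min at $98.50/h.
Pay = (2640 × $49.25 + 181 × $98.50) ÷ 60 = $2464.14.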